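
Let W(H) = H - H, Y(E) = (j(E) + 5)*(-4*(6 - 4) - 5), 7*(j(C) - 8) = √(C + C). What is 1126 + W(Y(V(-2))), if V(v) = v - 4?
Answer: 1126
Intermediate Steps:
V(v) = -4 + v
j(C) = 8 + √2*√C/7 (j(C) = 8 + √(C + C)/7 = 8 + √(2*C)/7 = 8 + (√2*√C)/7 = 8 + √2*√C/7)
Y(E) = -169 - 13*√2*√E/7 (Y(E) = ((8 + √2*√E/7) + 5)*(-4*(6 - 4) - 5) = (13 + √2*√E/7)*(-4*2 - 5) = (13 + √2*√E/7)*(-8 - 5) = (13 + √2*√E/7)*(-13) = -169 - 13*√2*√E/7)
W(H) = 0
1126 + W(Y(V(-2))) = 1126 + 0 = 1126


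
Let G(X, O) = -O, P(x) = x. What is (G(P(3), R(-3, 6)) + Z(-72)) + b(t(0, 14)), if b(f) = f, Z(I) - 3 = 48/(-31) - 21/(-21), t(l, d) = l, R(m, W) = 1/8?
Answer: 577/248 ≈ 2.3266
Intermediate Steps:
R(m, W) = ⅛
Z(I) = 76/31 (Z(I) = 3 + (48/(-31) - 21/(-21)) = 3 + (48*(-1/31) - 21*(-1/21)) = 3 + (-48/31 + 1) = 3 - 17/31 = 76/31)
(G(P(3), R(-3, 6)) + Z(-72)) + b(t(0, 14)) = (-1*⅛ + 76/31) + 0 = (-⅛ + 76/31) + 0 = 577/248 + 0 = 577/248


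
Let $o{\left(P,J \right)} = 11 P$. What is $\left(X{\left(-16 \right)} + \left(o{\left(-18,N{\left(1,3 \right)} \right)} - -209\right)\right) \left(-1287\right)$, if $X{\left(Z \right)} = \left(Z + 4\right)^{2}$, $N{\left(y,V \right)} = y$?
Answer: $-199485$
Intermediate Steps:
$X{\left(Z \right)} = \left(4 + Z\right)^{2}$
$\left(X{\left(-16 \right)} + \left(o{\left(-18,N{\left(1,3 \right)} \right)} - -209\right)\right) \left(-1287\right) = \left(\left(4 - 16\right)^{2} + \left(11 \left(-18\right) - -209\right)\right) \left(-1287\right) = \left(\left(-12\right)^{2} + \left(-198 + 209\right)\right) \left(-1287\right) = \left(144 + 11\right) \left(-1287\right) = 155 \left(-1287\right) = -199485$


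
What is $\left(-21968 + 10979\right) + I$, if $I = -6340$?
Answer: $-17329$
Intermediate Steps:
$\left(-21968 + 10979\right) + I = \left(-21968 + 10979\right) - 6340 = -10989 - 6340 = -17329$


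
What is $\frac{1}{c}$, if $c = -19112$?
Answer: $- \frac{1}{19112} \approx -5.2323 \cdot 10^{-5}$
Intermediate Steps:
$\frac{1}{c} = \frac{1}{-19112} = - \frac{1}{19112}$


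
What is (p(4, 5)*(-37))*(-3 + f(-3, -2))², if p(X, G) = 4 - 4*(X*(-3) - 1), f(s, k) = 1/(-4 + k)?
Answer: -186998/9 ≈ -20778.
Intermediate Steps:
p(X, G) = 8 + 12*X (p(X, G) = 4 - 4*(-3*X - 1) = 4 - 4*(-1 - 3*X) = 4 + (4 + 12*X) = 8 + 12*X)
(p(4, 5)*(-37))*(-3 + f(-3, -2))² = ((8 + 12*4)*(-37))*(-3 + 1/(-4 - 2))² = ((8 + 48)*(-37))*(-3 + 1/(-6))² = (56*(-37))*(-3 - ⅙)² = -2072*(-19/6)² = -2072*361/36 = -186998/9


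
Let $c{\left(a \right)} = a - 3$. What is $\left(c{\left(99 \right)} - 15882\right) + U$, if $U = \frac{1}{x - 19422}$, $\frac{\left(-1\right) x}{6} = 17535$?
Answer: $- \frac{1967440753}{124632} \approx -15786.0$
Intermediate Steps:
$x = -105210$ ($x = \left(-6\right) 17535 = -105210$)
$U = - \frac{1}{124632}$ ($U = \frac{1}{-105210 - 19422} = \frac{1}{-124632} = - \frac{1}{124632} \approx -8.0236 \cdot 10^{-6}$)
$c{\left(a \right)} = -3 + a$ ($c{\left(a \right)} = a - 3 = -3 + a$)
$\left(c{\left(99 \right)} - 15882\right) + U = \left(\left(-3 + 99\right) - 15882\right) - \frac{1}{124632} = \left(96 - 15882\right) - \frac{1}{124632} = -15786 - \frac{1}{124632} = - \frac{1967440753}{124632}$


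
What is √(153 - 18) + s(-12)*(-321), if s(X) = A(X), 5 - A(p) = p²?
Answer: 44619 + 3*√15 ≈ 44631.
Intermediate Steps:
A(p) = 5 - p²
s(X) = 5 - X²
√(153 - 18) + s(-12)*(-321) = √(153 - 18) + (5 - 1*(-12)²)*(-321) = √135 + (5 - 1*144)*(-321) = 3*√15 + (5 - 144)*(-321) = 3*√15 - 139*(-321) = 3*√15 + 44619 = 44619 + 3*√15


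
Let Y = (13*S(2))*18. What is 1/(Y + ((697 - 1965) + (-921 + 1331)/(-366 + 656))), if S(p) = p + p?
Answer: -29/9587 ≈ -0.0030249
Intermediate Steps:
S(p) = 2*p
Y = 936 (Y = (13*(2*2))*18 = (13*4)*18 = 52*18 = 936)
1/(Y + ((697 - 1965) + (-921 + 1331)/(-366 + 656))) = 1/(936 + ((697 - 1965) + (-921 + 1331)/(-366 + 656))) = 1/(936 + (-1268 + 410/290)) = 1/(936 + (-1268 + 410*(1/290))) = 1/(936 + (-1268 + 41/29)) = 1/(936 - 36731/29) = 1/(-9587/29) = -29/9587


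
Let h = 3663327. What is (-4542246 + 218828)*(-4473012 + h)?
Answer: 3500606703330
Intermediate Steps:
(-4542246 + 218828)*(-4473012 + h) = (-4542246 + 218828)*(-4473012 + 3663327) = -4323418*(-809685) = 3500606703330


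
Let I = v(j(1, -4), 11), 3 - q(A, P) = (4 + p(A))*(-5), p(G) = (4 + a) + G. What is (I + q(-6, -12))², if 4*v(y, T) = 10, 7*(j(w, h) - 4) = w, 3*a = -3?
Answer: 441/4 ≈ 110.25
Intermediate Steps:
a = -1 (a = (⅓)*(-3) = -1)
j(w, h) = 4 + w/7
p(G) = 3 + G (p(G) = (4 - 1) + G = 3 + G)
v(y, T) = 5/2 (v(y, T) = (¼)*10 = 5/2)
q(A, P) = 38 + 5*A (q(A, P) = 3 - (4 + (3 + A))*(-5) = 3 - (7 + A)*(-5) = 3 - (-35 - 5*A) = 3 + (35 + 5*A) = 38 + 5*A)
I = 5/2 ≈ 2.5000
(I + q(-6, -12))² = (5/2 + (38 + 5*(-6)))² = (5/2 + (38 - 30))² = (5/2 + 8)² = (21/2)² = 441/4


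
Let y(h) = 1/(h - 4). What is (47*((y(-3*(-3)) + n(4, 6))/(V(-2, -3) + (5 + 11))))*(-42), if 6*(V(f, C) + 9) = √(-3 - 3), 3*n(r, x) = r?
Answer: -635628/1475 + 15134*I*√6/1475 ≈ -430.93 + 25.133*I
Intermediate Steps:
n(r, x) = r/3
V(f, C) = -9 + I*√6/6 (V(f, C) = -9 + √(-3 - 3)/6 = -9 + √(-6)/6 = -9 + (I*√6)/6 = -9 + I*√6/6)
y(h) = 1/(-4 + h)
(47*((y(-3*(-3)) + n(4, 6))/(V(-2, -3) + (5 + 11))))*(-42) = (47*((1/(-4 - 3*(-3)) + (⅓)*4)/((-9 + I*√6/6) + (5 + 11))))*(-42) = (47*((1/(-4 + 9) + 4/3)/((-9 + I*√6/6) + 16)))*(-42) = (47*((1/5 + 4/3)/(7 + I*√6/6)))*(-42) = (47*((⅕ + 4/3)/(7 + I*√6/6)))*(-42) = (47*(23/(15*(7 + I*√6/6))))*(-42) = (1081/(15*(7 + I*√6/6)))*(-42) = -15134/(5*(7 + I*√6/6))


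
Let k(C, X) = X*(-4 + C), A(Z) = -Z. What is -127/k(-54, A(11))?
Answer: -127/638 ≈ -0.19906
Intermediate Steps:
-127/k(-54, A(11)) = -127*(-1/(11*(-4 - 54))) = -127/((-11*(-58))) = -127/638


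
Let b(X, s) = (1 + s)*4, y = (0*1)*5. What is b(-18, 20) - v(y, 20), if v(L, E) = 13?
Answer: 71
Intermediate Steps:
y = 0 (y = 0*5 = 0)
b(X, s) = 4 + 4*s
b(-18, 20) - v(y, 20) = (4 + 4*20) - 1*13 = (4 + 80) - 13 = 84 - 13 = 71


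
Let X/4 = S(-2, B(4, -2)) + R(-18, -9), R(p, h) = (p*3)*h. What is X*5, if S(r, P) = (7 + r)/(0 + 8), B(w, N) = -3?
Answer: 19465/2 ≈ 9732.5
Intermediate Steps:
R(p, h) = 3*h*p (R(p, h) = (3*p)*h = 3*h*p)
S(r, P) = 7/8 + r/8 (S(r, P) = (7 + r)/8 = (7 + r)*(⅛) = 7/8 + r/8)
X = 3893/2 (X = 4*((7/8 + (⅛)*(-2)) + 3*(-9)*(-18)) = 4*((7/8 - ¼) + 486) = 4*(5/8 + 486) = 4*(3893/8) = 3893/2 ≈ 1946.5)
X*5 = (3893/2)*5 = 19465/2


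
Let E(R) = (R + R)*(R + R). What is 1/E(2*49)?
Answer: 1/38416 ≈ 2.6031e-5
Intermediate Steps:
E(R) = 4*R² (E(R) = (2*R)*(2*R) = 4*R²)
1/E(2*49) = 1/(4*(2*49)²) = 1/(4*98²) = 1/(4*9604) = 1/38416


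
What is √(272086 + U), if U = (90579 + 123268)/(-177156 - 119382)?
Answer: √23925760618554498/296538 ≈ 521.62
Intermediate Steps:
U = -213847/296538 (U = 213847/(-296538) = 213847*(-1/296538) = -213847/296538 ≈ -0.72115)
√(272086 + U) = √(272086 - 213847/296538) = √(80683624421/296538) = √23925760618554498/296538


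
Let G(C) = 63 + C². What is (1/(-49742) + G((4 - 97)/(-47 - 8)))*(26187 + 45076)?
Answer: 64200170604739/13679050 ≈ 4.6933e+6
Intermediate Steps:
(1/(-49742) + G((4 - 97)/(-47 - 8)))*(26187 + 45076) = (1/(-49742) + (63 + ((4 - 97)/(-47 - 8))²))*(26187 + 45076) = (-1/49742 + (63 + (-93/(-55))²))*71263 = (-1/49742 + (63 + (-93*(-1/55))²))*71263 = (-1/49742 + (63 + (93/55)²))*71263 = (-1/49742 + (63 + 8649/3025))*71263 = (-1/49742 + 199224/3025)*71263 = (900890653/13679050)*71263 = 64200170604739/13679050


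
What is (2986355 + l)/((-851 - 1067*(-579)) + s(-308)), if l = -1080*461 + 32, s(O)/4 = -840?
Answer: 2488507/613582 ≈ 4.0557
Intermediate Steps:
s(O) = -3360 (s(O) = 4*(-840) = -3360)
l = -497848 (l = -497880 + 32 = -497848)
(2986355 + l)/((-851 - 1067*(-579)) + s(-308)) = (2986355 - 497848)/((-851 - 1067*(-579)) - 3360) = 2488507/((-851 + 617793) - 3360) = 2488507/(616942 - 3360) = 2488507/613582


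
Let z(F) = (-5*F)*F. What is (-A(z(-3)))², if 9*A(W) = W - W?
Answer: 0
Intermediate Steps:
z(F) = -5*F²
A(W) = 0 (A(W) = (W - W)/9 = (⅑)*0 = 0)
(-A(z(-3)))² = (-1*0)² = 0² = 0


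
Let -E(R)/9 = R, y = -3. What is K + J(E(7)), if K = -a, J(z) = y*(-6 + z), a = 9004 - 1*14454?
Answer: 5657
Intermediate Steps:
E(R) = -9*R
a = -5450 (a = 9004 - 14454 = -5450)
J(z) = 18 - 3*z (J(z) = -3*(-6 + z) = 18 - 3*z)
K = 5450 (K = -1*(-5450) = 5450)
K + J(E(7)) = 5450 + (18 - (-27)*7) = 5450 + (18 - 3*(-63)) = 5450 + (18 + 189) = 5450 + 207 = 5657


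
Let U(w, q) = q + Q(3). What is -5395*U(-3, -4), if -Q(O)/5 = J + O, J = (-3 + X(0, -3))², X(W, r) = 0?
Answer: 345280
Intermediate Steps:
J = 9 (J = (-3 + 0)² = (-3)² = 9)
Q(O) = -45 - 5*O (Q(O) = -5*(9 + O) = -45 - 5*O)
U(w, q) = -60 + q (U(w, q) = q + (-45 - 5*3) = q + (-45 - 15) = q - 60 = -60 + q)
-5395*U(-3, -4) = -5395*(-60 - 4) = -5395*(-64) = 345280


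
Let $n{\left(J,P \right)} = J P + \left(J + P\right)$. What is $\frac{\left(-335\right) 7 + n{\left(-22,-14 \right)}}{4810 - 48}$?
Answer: $- \frac{2073}{4762} \approx -0.43532$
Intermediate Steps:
$n{\left(J,P \right)} = J + P + J P$
$\frac{\left(-335\right) 7 + n{\left(-22,-14 \right)}}{4810 - 48} = \frac{\left(-335\right) 7 - -272}{4810 - 48} = \frac{-2345 - -272}{4762} = \left(-2345 + 272\right) \frac{1}{4762} = \left(-2073\right) \frac{1}{4762} = - \frac{2073}{4762}$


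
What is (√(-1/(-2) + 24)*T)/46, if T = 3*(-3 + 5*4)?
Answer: 357*√2/92 ≈ 5.4878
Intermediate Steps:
T = 51 (T = 3*(-3 + 20) = 3*17 = 51)
(√(-1/(-2) + 24)*T)/46 = (√(-1/(-2) + 24)*51)/46 = (√(-1*(-½) + 24)*51)*(1/46) = (√(½ + 24)*51)*(1/46) = (√(49/2)*51)*(1/46) = ((7*√2/2)*51)*(1/46) = (357*√2/2)*(1/46) = 357*√2/92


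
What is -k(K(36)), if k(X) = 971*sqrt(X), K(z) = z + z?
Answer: -5826*sqrt(2) ≈ -8239.2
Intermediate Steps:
K(z) = 2*z
-k(K(36)) = -971*sqrt(2*36) = -971*sqrt(72) = -971*6*sqrt(2) = -5826*sqrt(2)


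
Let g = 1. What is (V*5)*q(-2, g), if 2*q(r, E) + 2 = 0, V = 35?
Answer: -175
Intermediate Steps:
q(r, E) = -1 (q(r, E) = -1 + (½)*0 = -1 + 0 = -1)
(V*5)*q(-2, g) = (35*5)*(-1) = 175*(-1) = -175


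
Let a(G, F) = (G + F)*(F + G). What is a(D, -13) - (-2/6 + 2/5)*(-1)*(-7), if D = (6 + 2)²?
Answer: 39008/15 ≈ 2600.5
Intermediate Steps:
D = 64 (D = 8² = 64)
a(G, F) = (F + G)² (a(G, F) = (F + G)*(F + G) = (F + G)²)
a(D, -13) - (-2/6 + 2/5)*(-1)*(-7) = (-13 + 64)² - (-2/6 + 2/5)*(-1)*(-7) = 51² - (-2*⅙ + 2*(⅕))*(-1)*(-7) = 2601 - (-⅓ + ⅖)*(-1)*(-7) = 2601 - (1/15)*(-1)*(-7) = 2601 - (-1)*(-7)/15 = 2601 - 1*7/15 = 2601 - 7/15 = 39008/15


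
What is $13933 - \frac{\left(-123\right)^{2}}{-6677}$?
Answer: $\frac{93045770}{6677} \approx 13935.0$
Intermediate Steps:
$13933 - \frac{\left(-123\right)^{2}}{-6677} = 13933 - 15129 \left(- \frac{1}{6677}\right) = 13933 - - \frac{15129}{6677} = 13933 + \frac{15129}{6677} = \frac{93045770}{6677}$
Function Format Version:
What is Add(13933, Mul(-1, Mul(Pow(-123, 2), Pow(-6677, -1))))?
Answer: Rational(93045770, 6677) ≈ 13935.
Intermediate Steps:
Add(13933, Mul(-1, Mul(Pow(-123, 2), Pow(-6677, -1)))) = Add(13933, Mul(-1, Mul(15129, Rational(-1, 6677)))) = Add(13933, Mul(-1, Rational(-15129, 6677))) = Add(13933, Rational(15129, 6677)) = Rational(93045770, 6677)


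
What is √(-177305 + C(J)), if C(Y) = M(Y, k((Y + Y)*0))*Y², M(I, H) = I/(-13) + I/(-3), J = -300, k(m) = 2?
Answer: √1842035455/13 ≈ 3301.5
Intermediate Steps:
M(I, H) = -16*I/39 (M(I, H) = I*(-1/13) + I*(-⅓) = -I/13 - I/3 = -16*I/39)
C(Y) = -16*Y³/39 (C(Y) = (-16*Y/39)*Y² = -16*Y³/39)
√(-177305 + C(J)) = √(-177305 - 16/39*(-300)³) = √(-177305 - 16/39*(-27000000)) = √(-177305 + 144000000/13) = √(141695035/13) = √1842035455/13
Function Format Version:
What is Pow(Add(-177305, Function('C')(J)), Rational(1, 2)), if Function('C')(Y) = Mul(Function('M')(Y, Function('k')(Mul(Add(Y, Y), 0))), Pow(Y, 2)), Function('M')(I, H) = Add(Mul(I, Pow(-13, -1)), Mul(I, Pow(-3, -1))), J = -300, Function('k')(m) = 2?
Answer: Mul(Rational(1, 13), Pow(1842035455, Rational(1, 2))) ≈ 3301.5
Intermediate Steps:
Function('M')(I, H) = Mul(Rational(-16, 39), I) (Function('M')(I, H) = Add(Mul(I, Rational(-1, 13)), Mul(I, Rational(-1, 3))) = Add(Mul(Rational(-1, 13), I), Mul(Rational(-1, 3), I)) = Mul(Rational(-16, 39), I))
Function('C')(Y) = Mul(Rational(-16, 39), Pow(Y, 3)) (Function('C')(Y) = Mul(Mul(Rational(-16, 39), Y), Pow(Y, 2)) = Mul(Rational(-16, 39), Pow(Y, 3)))
Pow(Add(-177305, Function('C')(J)), Rational(1, 2)) = Pow(Add(-177305, Mul(Rational(-16, 39), Pow(-300, 3))), Rational(1, 2)) = Pow(Add(-177305, Mul(Rational(-16, 39), -27000000)), Rational(1, 2)) = Pow(Add(-177305, Rational(144000000, 13)), Rational(1, 2)) = Pow(Rational(141695035, 13), Rational(1, 2)) = Mul(Rational(1, 13), Pow(1842035455, Rational(1, 2)))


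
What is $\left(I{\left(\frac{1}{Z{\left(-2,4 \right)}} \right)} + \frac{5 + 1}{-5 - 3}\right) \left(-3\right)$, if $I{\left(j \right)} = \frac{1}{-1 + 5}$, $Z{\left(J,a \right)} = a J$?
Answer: $\frac{3}{2} \approx 1.5$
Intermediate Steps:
$Z{\left(J,a \right)} = J a$
$I{\left(j \right)} = \frac{1}{4}$
$\left(I{\left(\frac{1}{Z{\left(-2,4 \right)}} \right)} + \frac{5 + 1}{-5 - 3}\right) \left(-3\right) = \left(\frac{1}{4} + \frac{5 + 1}{-5 - 3}\right) \left(-3\right) = \left(\frac{1}{4} + \frac{6}{-8}\right) \left(-3\right) = \left(\frac{1}{4} + 6 \left(- \frac{1}{8}\right)\right) \left(-3\right) = \left(\frac{1}{4} - \frac{3}{4}\right) \left(-3\right) = \left(- \frac{1}{2}\right) \left(-3\right) = \frac{3}{2}$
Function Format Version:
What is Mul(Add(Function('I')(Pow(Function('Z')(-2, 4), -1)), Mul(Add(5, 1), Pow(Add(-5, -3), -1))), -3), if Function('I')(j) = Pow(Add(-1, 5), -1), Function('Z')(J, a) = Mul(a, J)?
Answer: Rational(3, 2) ≈ 1.5000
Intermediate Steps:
Function('Z')(J, a) = Mul(J, a)
Function('I')(j) = Rational(1, 4) (Function('I')(j) = Pow(4, -1) = Rational(1, 4))
Mul(Add(Function('I')(Pow(Function('Z')(-2, 4), -1)), Mul(Add(5, 1), Pow(Add(-5, -3), -1))), -3) = Mul(Add(Rational(1, 4), Mul(Add(5, 1), Pow(Add(-5, -3), -1))), -3) = Mul(Add(Rational(1, 4), Mul(6, Pow(-8, -1))), -3) = Mul(Add(Rational(1, 4), Mul(6, Rational(-1, 8))), -3) = Mul(Add(Rational(1, 4), Rational(-3, 4)), -3) = Mul(Rational(-1, 2), -3) = Rational(3, 2)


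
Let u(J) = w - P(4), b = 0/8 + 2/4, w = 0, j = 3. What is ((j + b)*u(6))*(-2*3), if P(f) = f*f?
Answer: 336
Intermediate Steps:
P(f) = f**2
b = 1/2 (b = 0*(1/8) + 2*(1/4) = 0 + 1/2 = 1/2 ≈ 0.50000)
u(J) = -16 (u(J) = 0 - 1*4**2 = 0 - 1*16 = 0 - 16 = -16)
((j + b)*u(6))*(-2*3) = ((3 + 1/2)*(-16))*(-2*3) = ((7/2)*(-16))*(-6) = -56*(-6) = 336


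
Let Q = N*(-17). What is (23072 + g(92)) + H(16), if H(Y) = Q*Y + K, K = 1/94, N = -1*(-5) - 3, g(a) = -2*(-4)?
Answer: 2118385/94 ≈ 22536.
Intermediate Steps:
g(a) = 8
N = 2 (N = 5 - 3 = 2)
K = 1/94 ≈ 0.010638
Q = -34 (Q = 2*(-17) = -34)
H(Y) = 1/94 - 34*Y (H(Y) = -34*Y + 1/94 = 1/94 - 34*Y)
(23072 + g(92)) + H(16) = (23072 + 8) + (1/94 - 34*16) = 23080 + (1/94 - 544) = 23080 - 51135/94 = 2118385/94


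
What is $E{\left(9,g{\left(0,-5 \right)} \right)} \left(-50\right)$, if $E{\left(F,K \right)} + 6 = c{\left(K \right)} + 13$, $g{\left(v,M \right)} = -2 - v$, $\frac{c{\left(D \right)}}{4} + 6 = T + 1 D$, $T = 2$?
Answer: $850$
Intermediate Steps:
$c{\left(D \right)} = -16 + 4 D$ ($c{\left(D \right)} = -24 + 4 \left(2 + 1 D\right) = -24 + 4 \left(2 + D\right) = -24 + \left(8 + 4 D\right) = -16 + 4 D$)
$E{\left(F,K \right)} = -9 + 4 K$ ($E{\left(F,K \right)} = -6 + \left(\left(-16 + 4 K\right) + 13\right) = -6 + \left(-3 + 4 K\right) = -9 + 4 K$)
$E{\left(9,g{\left(0,-5 \right)} \right)} \left(-50\right) = \left(-9 + 4 \left(-2 - 0\right)\right) \left(-50\right) = \left(-9 + 4 \left(-2 + 0\right)\right) \left(-50\right) = \left(-9 + 4 \left(-2\right)\right) \left(-50\right) = \left(-9 - 8\right) \left(-50\right) = \left(-17\right) \left(-50\right) = 850$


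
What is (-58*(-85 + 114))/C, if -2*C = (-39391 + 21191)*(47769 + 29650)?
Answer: -841/352256450 ≈ -2.3875e-6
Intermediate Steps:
C = 704512900 (C = -(-39391 + 21191)*(47769 + 29650)/2 = -(-9100)*77419 = -½*(-1409025800) = 704512900)
(-58*(-85 + 114))/C = -58*(-85 + 114)/704512900 = -58*29*(1/704512900) = -1682*1/704512900 = -841/352256450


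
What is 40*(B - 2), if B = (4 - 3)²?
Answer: -40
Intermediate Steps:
B = 1 (B = 1² = 1)
40*(B - 2) = 40*(1 - 2) = 40*(-1) = -40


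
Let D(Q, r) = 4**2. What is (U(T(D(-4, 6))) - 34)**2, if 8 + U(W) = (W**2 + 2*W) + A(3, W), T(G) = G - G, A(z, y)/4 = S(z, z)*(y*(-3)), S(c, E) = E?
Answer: 1764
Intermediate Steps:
D(Q, r) = 16
A(z, y) = -12*y*z (A(z, y) = 4*(z*(y*(-3))) = 4*(z*(-3*y)) = 4*(-3*y*z) = -12*y*z)
T(G) = 0
U(W) = -8 + W**2 - 34*W (U(W) = -8 + ((W**2 + 2*W) - 12*W*3) = -8 + ((W**2 + 2*W) - 36*W) = -8 + (W**2 - 34*W) = -8 + W**2 - 34*W)
(U(T(D(-4, 6))) - 34)**2 = ((-8 + 0**2 - 34*0) - 34)**2 = ((-8 + 0 + 0) - 34)**2 = (-8 - 34)**2 = (-42)**2 = 1764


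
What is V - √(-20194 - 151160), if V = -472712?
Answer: -472712 - I*√171354 ≈ -4.7271e+5 - 413.95*I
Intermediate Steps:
V - √(-20194 - 151160) = -472712 - √(-20194 - 151160) = -472712 - √(-171354) = -472712 - I*√171354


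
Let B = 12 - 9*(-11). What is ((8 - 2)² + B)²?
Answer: 21609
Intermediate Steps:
B = 111 (B = 12 + 99 = 111)
((8 - 2)² + B)² = ((8 - 2)² + 111)² = (6² + 111)² = (36 + 111)² = 147² = 21609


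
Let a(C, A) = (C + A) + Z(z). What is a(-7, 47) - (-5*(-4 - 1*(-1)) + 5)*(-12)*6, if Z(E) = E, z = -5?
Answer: 1475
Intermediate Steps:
a(C, A) = -5 + A + C (a(C, A) = (C + A) - 5 = (A + C) - 5 = -5 + A + C)
a(-7, 47) - (-5*(-4 - 1*(-1)) + 5)*(-12)*6 = (-5 + 47 - 7) - (-5*(-4 - 1*(-1)) + 5)*(-12)*6 = 35 - (-5*(-4 + 1) + 5)*(-12)*6 = 35 - (-5*(-3) + 5)*(-12)*6 = 35 - (15 + 5)*(-12)*6 = 35 - 20*(-12)*6 = 35 - (-240)*6 = 35 - 1*(-1440) = 35 + 1440 = 1475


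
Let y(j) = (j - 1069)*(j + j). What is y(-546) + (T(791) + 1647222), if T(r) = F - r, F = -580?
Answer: 3409431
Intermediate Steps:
y(j) = 2*j*(-1069 + j) (y(j) = (-1069 + j)*(2*j) = 2*j*(-1069 + j))
T(r) = -580 - r
y(-546) + (T(791) + 1647222) = 2*(-546)*(-1069 - 546) + ((-580 - 1*791) + 1647222) = 2*(-546)*(-1615) + ((-580 - 791) + 1647222) = 1763580 + (-1371 + 1647222) = 1763580 + 1645851 = 3409431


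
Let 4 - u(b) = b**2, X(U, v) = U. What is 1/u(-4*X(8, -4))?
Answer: -1/1020 ≈ -0.00098039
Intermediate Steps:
u(b) = 4 - b**2
1/u(-4*X(8, -4)) = 1/(4 - (-4*8)**2) = 1/(4 - 1*(-32)**2) = 1/(4 - 1*1024) = 1/(4 - 1024) = 1/(-1020) = -1/1020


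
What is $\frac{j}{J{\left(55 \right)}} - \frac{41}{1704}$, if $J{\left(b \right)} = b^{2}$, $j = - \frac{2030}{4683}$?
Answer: $- \frac{5564459}{229895160} \approx -0.024204$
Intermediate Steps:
$j = - \frac{290}{669}$ ($j = \left(-2030\right) \frac{1}{4683} = - \frac{290}{669} \approx -0.43348$)
$\frac{j}{J{\left(55 \right)}} - \frac{41}{1704} = - \frac{290}{669 \cdot 55^{2}} - \frac{41}{1704} = - \frac{290}{669 \cdot 3025} - \frac{41}{1704} = \left(- \frac{290}{669}\right) \frac{1}{3025} - \frac{41}{1704} = - \frac{58}{404745} - \frac{41}{1704} = - \frac{5564459}{229895160}$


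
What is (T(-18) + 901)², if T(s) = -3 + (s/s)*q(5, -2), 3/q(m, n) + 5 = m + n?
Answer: 3214849/4 ≈ 8.0371e+5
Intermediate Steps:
q(m, n) = 3/(-5 + m + n) (q(m, n) = 3/(-5 + (m + n)) = 3/(-5 + m + n))
T(s) = -9/2 (T(s) = -3 + (s/s)*(3/(-5 + 5 - 2)) = -3 + 1*(3/(-2)) = -3 + 1*(3*(-½)) = -3 + 1*(-3/2) = -3 - 3/2 = -9/2)
(T(-18) + 901)² = (-9/2 + 901)² = (1793/2)² = 3214849/4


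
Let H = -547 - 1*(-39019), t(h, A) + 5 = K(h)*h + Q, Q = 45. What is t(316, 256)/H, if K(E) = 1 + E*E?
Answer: 375653/458 ≈ 820.20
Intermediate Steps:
K(E) = 1 + E**2
t(h, A) = 40 + h*(1 + h**2) (t(h, A) = -5 + ((1 + h**2)*h + 45) = -5 + (h*(1 + h**2) + 45) = -5 + (45 + h*(1 + h**2)) = 40 + h*(1 + h**2))
H = 38472 (H = -547 + 39019 = 38472)
t(316, 256)/H = (40 + 316 + 316**3)/38472 = (40 + 316 + 31554496)*(1/38472) = 31554852*(1/38472) = 375653/458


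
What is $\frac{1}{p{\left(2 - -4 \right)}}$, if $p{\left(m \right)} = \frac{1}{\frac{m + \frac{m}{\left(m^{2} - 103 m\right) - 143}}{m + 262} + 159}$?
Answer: $\frac{7724511}{48575} \approx 159.02$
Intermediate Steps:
$p{\left(m \right)} = \frac{1}{159 + \frac{m + \frac{m}{-143 + m^{2} - 103 m}}{262 + m}}$ ($p{\left(m \right)} = \frac{1}{\frac{m + \frac{m}{-143 + m^{2} - 103 m}}{262 + m} + 159} = \frac{1}{159 + \frac{m + \frac{m}{-143 + m^{2} - 103 m}}{262 + m}}$)
$\frac{1}{p{\left(2 - -4 \right)}} = \frac{1}{\frac{1}{-5957094 - 4313653 \left(2 - -4\right) + 160 \left(2 - -4\right)^{3} + 25178 \left(2 - -4\right)^{2}} \left(-37466 + \left(2 - -4\right)^{3} - 27129 \left(2 - -4\right) + 159 \left(2 - -4\right)^{2}\right)} = \frac{1}{\frac{1}{-5957094 - 4313653 \left(2 + 4\right) + 160 \left(2 + 4\right)^{3} + 25178 \left(2 + 4\right)^{2}} \left(-37466 + \left(2 + 4\right)^{3} - 27129 \left(2 + 4\right) + 159 \left(2 + 4\right)^{2}\right)} = \frac{1}{\frac{1}{-5957094 - 25881918 + 160 \cdot 6^{3} + 25178 \cdot 6^{2}} \left(-37466 + 6^{3} - 162774 + 159 \cdot 6^{2}\right)} = \frac{1}{\frac{1}{-5957094 - 25881918 + 160 \cdot 216 + 25178 \cdot 36} \left(-37466 + 216 - 162774 + 159 \cdot 36\right)} = \frac{1}{\frac{1}{-5957094 - 25881918 + 34560 + 906408} \left(-37466 + 216 - 162774 + 5724\right)} = \frac{1}{\frac{1}{-30898044} \left(-194300\right)} = \frac{1}{\left(- \frac{1}{30898044}\right) \left(-194300\right)} = \frac{1}{\frac{48575}{7724511}} = \frac{7724511}{48575}$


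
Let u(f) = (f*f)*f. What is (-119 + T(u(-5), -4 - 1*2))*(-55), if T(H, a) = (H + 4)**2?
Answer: -798710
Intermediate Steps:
u(f) = f**3 (u(f) = f**2*f = f**3)
T(H, a) = (4 + H)**2
(-119 + T(u(-5), -4 - 1*2))*(-55) = (-119 + (4 + (-5)**3)**2)*(-55) = (-119 + (4 - 125)**2)*(-55) = (-119 + (-121)**2)*(-55) = (-119 + 14641)*(-55) = 14522*(-55) = -798710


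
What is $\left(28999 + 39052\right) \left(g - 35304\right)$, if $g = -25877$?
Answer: $-4163428231$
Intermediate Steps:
$\left(28999 + 39052\right) \left(g - 35304\right) = \left(28999 + 39052\right) \left(-25877 - 35304\right) = 68051 \left(-61181\right) = -4163428231$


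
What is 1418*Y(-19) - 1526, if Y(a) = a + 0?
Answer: -28468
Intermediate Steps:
Y(a) = a
1418*Y(-19) - 1526 = 1418*(-19) - 1526 = -26942 - 1526 = -28468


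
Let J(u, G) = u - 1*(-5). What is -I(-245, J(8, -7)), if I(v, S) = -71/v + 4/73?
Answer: -6163/17885 ≈ -0.34459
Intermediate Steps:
J(u, G) = 5 + u (J(u, G) = u + 5 = 5 + u)
I(v, S) = 4/73 - 71/v (I(v, S) = -71/v + 4*(1/73) = -71/v + 4/73 = 4/73 - 71/v)
-I(-245, J(8, -7)) = -(4/73 - 71/(-245)) = -(4/73 - 71*(-1/245)) = -(4/73 + 71/245) = -1*6163/17885 = -6163/17885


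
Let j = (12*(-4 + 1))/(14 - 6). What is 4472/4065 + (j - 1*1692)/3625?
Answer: 128479/203250 ≈ 0.63212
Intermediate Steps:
j = -9/2 (j = (12*(-3))/8 = -36*1/8 = -9/2 ≈ -4.5000)
4472/4065 + (j - 1*1692)/3625 = 4472/4065 + (-9/2 - 1*1692)/3625 = 4472*(1/4065) + (-9/2 - 1692)*(1/3625) = 4472/4065 - 3393/2*1/3625 = 4472/4065 - 117/250 = 128479/203250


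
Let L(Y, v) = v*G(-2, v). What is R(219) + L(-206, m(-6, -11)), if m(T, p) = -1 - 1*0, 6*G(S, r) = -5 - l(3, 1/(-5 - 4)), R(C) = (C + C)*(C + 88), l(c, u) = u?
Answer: 3630604/27 ≈ 1.3447e+5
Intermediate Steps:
R(C) = 2*C*(88 + C) (R(C) = (2*C)*(88 + C) = 2*C*(88 + C))
G(S, r) = -22/27 (G(S, r) = (-5 - 1/(-5 - 4))/6 = (-5 - 1/(-9))/6 = (-5 - 1*(-⅑))/6 = (-5 + ⅑)/6 = (⅙)*(-44/9) = -22/27)
m(T, p) = -1 (m(T, p) = -1 + 0 = -1)
L(Y, v) = -22*v/27 (L(Y, v) = v*(-22/27) = -22*v/27)
R(219) + L(-206, m(-6, -11)) = 2*219*(88 + 219) - 22/27*(-1) = 2*219*307 + 22/27 = 134466 + 22/27 = 3630604/27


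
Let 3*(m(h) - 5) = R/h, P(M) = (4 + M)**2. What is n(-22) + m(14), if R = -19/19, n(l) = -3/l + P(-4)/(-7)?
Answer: 1181/231 ≈ 5.1126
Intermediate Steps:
n(l) = -3/l (n(l) = -3/l + (4 - 4)**2/(-7) = -3/l + 0**2*(-1/7) = -3/l + 0*(-1/7) = -3/l + 0 = -3/l)
R = -1 (R = -19*1/19 = -1)
m(h) = 5 - 1/(3*h) (m(h) = 5 + (-1/h)/3 = 5 - 1/(3*h))
n(-22) + m(14) = -3/(-22) + (5 - 1/3/14) = -3*(-1/22) + (5 - 1/3*1/14) = 3/22 + (5 - 1/42) = 3/22 + 209/42 = 1181/231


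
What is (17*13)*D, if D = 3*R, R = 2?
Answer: 1326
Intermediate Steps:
D = 6 (D = 3*2 = 6)
(17*13)*D = (17*13)*6 = 221*6 = 1326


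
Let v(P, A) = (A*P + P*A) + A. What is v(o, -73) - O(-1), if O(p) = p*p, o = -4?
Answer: 510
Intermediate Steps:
v(P, A) = A + 2*A*P (v(P, A) = (A*P + A*P) + A = 2*A*P + A = A + 2*A*P)
O(p) = p**2
v(o, -73) - O(-1) = -73*(1 + 2*(-4)) - 1*(-1)**2 = -73*(1 - 8) - 1*1 = -73*(-7) - 1 = 511 - 1 = 510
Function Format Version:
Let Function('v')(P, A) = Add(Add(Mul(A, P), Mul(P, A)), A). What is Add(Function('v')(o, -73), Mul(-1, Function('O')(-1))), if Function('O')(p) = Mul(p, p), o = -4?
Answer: 510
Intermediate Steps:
Function('v')(P, A) = Add(A, Mul(2, A, P)) (Function('v')(P, A) = Add(Add(Mul(A, P), Mul(A, P)), A) = Add(Mul(2, A, P), A) = Add(A, Mul(2, A, P)))
Function('O')(p) = Pow(p, 2)
Add(Function('v')(o, -73), Mul(-1, Function('O')(-1))) = Add(Mul(-73, Add(1, Mul(2, -4))), Mul(-1, Pow(-1, 2))) = Add(Mul(-73, Add(1, -8)), Mul(-1, 1)) = Add(Mul(-73, -7), -1) = Add(511, -1) = 510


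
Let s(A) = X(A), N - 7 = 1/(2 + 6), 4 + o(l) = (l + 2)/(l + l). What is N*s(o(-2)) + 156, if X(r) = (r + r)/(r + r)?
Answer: 1305/8 ≈ 163.13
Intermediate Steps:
o(l) = -4 + (2 + l)/(2*l) (o(l) = -4 + (l + 2)/(l + l) = -4 + (2 + l)/((2*l)) = -4 + (2 + l)*(1/(2*l)) = -4 + (2 + l)/(2*l))
X(r) = 1 (X(r) = (2*r)/((2*r)) = (2*r)*(1/(2*r)) = 1)
N = 57/8 (N = 7 + 1/(2 + 6) = 7 + 1/8 = 57/8 ≈ 7.1250)
s(A) = 1
N*s(o(-2)) + 156 = (57/8)*1 + 156 = 57/8 + 156 = 1305/8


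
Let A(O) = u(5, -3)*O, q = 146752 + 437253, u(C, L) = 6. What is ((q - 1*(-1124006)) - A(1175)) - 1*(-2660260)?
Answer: 4361221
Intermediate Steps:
q = 584005
A(O) = 6*O
((q - 1*(-1124006)) - A(1175)) - 1*(-2660260) = ((584005 - 1*(-1124006)) - 6*1175) - 1*(-2660260) = ((584005 + 1124006) - 1*7050) + 2660260 = (1708011 - 7050) + 2660260 = 1700961 + 2660260 = 4361221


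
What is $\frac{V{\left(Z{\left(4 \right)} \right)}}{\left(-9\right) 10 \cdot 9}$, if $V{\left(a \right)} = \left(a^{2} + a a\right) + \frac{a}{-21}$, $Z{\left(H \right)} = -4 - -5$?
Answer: $- \frac{41}{17010} \approx -0.0024103$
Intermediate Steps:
$Z{\left(H \right)} = 1$ ($Z{\left(H \right)} = -4 + 5 = 1$)
$V{\left(a \right)} = 2 a^{2} - \frac{a}{21}$ ($V{\left(a \right)} = \left(a^{2} + a^{2}\right) + a \left(- \frac{1}{21}\right) = 2 a^{2} - \frac{a}{21}$)
$\frac{V{\left(Z{\left(4 \right)} \right)}}{\left(-9\right) 10 \cdot 9} = \frac{\frac{1}{21} \cdot 1 \left(-1 + 42 \cdot 1\right)}{\left(-9\right) 10 \cdot 9} = \frac{\frac{1}{21} \cdot 1 \left(-1 + 42\right)}{\left(-90\right) 9} = \frac{\frac{1}{21} \cdot 1 \cdot 41}{-810} = \frac{41}{21} \left(- \frac{1}{810}\right) = - \frac{41}{17010}$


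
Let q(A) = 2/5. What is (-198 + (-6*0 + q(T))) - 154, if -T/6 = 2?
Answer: -1758/5 ≈ -351.60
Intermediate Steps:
T = -12 (T = -6*2 = -12)
q(A) = ⅖ (q(A) = 2*(⅕) = ⅖)
(-198 + (-6*0 + q(T))) - 154 = (-198 + (-6*0 + ⅖)) - 154 = (-198 + (0 + ⅖)) - 154 = (-198 + ⅖) - 154 = -988/5 - 154 = -1758/5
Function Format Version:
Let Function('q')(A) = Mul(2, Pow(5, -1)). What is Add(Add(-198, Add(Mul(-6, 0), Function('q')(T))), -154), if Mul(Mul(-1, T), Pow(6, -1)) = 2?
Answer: Rational(-1758, 5) ≈ -351.60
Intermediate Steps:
T = -12 (T = Mul(-6, 2) = -12)
Function('q')(A) = Rational(2, 5) (Function('q')(A) = Mul(2, Rational(1, 5)) = Rational(2, 5))
Add(Add(-198, Add(Mul(-6, 0), Function('q')(T))), -154) = Add(Add(-198, Add(Mul(-6, 0), Rational(2, 5))), -154) = Add(Add(-198, Add(0, Rational(2, 5))), -154) = Add(Add(-198, Rational(2, 5)), -154) = Add(Rational(-988, 5), -154) = Rational(-1758, 5)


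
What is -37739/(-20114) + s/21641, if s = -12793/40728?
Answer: 16631347651235/8864185974936 ≈ 1.8762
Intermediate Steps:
s = -12793/40728 (s = -12793*1/40728 = -12793/40728 ≈ -0.31411)
-37739/(-20114) + s/21641 = -37739/(-20114) - 12793/40728/21641 = -37739*(-1/20114) - 12793/40728*1/21641 = 37739/20114 - 12793/881394648 = 16631347651235/8864185974936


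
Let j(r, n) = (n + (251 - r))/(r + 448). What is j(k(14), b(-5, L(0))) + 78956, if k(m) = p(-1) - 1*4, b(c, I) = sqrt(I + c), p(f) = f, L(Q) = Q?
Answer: 34977764/443 + I*sqrt(5)/443 ≈ 78957.0 + 0.0050476*I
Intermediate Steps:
k(m) = -5 (k(m) = -1 - 1*4 = -1 - 4 = -5)
j(r, n) = (251 + n - r)/(448 + r)
j(k(14), b(-5, L(0))) + 78956 = (251 + sqrt(0 - 5) - 1*(-5))/(448 - 5) + 78956 = (251 + sqrt(-5) + 5)/443 + 78956 = (251 + I*sqrt(5) + 5)/443 + 78956 = (256 + I*sqrt(5))/443 + 78956 = (256/443 + I*sqrt(5)/443) + 78956 = 34977764/443 + I*sqrt(5)/443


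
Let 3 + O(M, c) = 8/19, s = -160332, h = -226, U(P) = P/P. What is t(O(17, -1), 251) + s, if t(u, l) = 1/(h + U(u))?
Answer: -36074701/225 ≈ -1.6033e+5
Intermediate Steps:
U(P) = 1
O(M, c) = -49/19 (O(M, c) = -3 + 8/19 = -49/19)
t(u, l) = -1/225 (t(u, l) = 1/(-226 + 1) = 1/(-225) = -1/225)
t(O(17, -1), 251) + s = -1/225 - 160332 = -36074701/225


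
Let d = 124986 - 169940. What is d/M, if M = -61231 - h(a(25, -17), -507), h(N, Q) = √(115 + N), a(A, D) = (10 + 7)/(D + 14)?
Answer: 635210394/865208135 - 6916*√246/865208135 ≈ 0.73405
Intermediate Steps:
a(A, D) = 17/(14 + D)
d = -44954
M = -61231 - 2*√246/3 (M = -61231 - √(115 + 17/(14 - 17)) = -61231 - √(115 + 17/(-3)) = -61231 - √(115 + 17*(-⅓)) = -61231 - √(115 - 17/3) = -61231 - √(328/3) = -61231 - 2*√246/3 ≈ -61241.)
d/M = -44954/(-61231 - 2*√246/3)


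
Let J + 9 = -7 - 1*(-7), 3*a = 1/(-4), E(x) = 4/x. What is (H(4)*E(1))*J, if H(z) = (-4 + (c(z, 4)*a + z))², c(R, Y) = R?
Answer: -4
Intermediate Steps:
a = -1/12 (a = (⅓)/(-4) = (⅓)*(-¼) = -1/12 ≈ -0.083333)
H(z) = (-4 + 11*z/12)² (H(z) = (-4 + (z*(-1/12) + z))² = (-4 + (-z/12 + z))² = (-4 + 11*z/12)²)
J = -9 (J = -9 + (-7 - 1*(-7)) = -9 + (-7 + 7) = -9 + 0 = -9)
(H(4)*E(1))*J = (((-48 + 11*4)²/144)*(4/1))*(-9) = (((-48 + 44)²/144)*(4*1))*(-9) = (((1/144)*(-4)²)*4)*(-9) = (((1/144)*16)*4)*(-9) = ((⅑)*4)*(-9) = (4/9)*(-9) = -4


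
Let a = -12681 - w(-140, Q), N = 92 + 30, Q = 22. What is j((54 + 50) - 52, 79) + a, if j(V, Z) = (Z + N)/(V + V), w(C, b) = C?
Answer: -1304063/104 ≈ -12539.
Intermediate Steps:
N = 122
j(V, Z) = (122 + Z)/(2*V) (j(V, Z) = (Z + 122)/(V + V) = (122 + Z)/((2*V)) = (122 + Z)*(1/(2*V)) = (122 + Z)/(2*V))
a = -12541 (a = -12681 - 1*(-140) = -12681 + 140 = -12541)
j((54 + 50) - 52, 79) + a = (122 + 79)/(2*((54 + 50) - 52)) - 12541 = (½)*201/(104 - 52) - 12541 = (½)*201/52 - 12541 = (½)*(1/52)*201 - 12541 = 201/104 - 12541 = -1304063/104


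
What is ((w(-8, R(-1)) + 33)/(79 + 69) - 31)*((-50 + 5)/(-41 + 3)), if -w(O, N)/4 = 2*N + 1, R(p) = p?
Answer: -5535/152 ≈ -36.414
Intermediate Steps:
w(O, N) = -4 - 8*N (w(O, N) = -4*(2*N + 1) = -4*(1 + 2*N) = -4 - 8*N)
((w(-8, R(-1)) + 33)/(79 + 69) - 31)*((-50 + 5)/(-41 + 3)) = (((-4 - 8*(-1)) + 33)/(79 + 69) - 31)*((-50 + 5)/(-41 + 3)) = (((-4 + 8) + 33)/148 - 31)*(-45/(-38)) = ((4 + 33)*(1/148) - 31)*(-45*(-1/38)) = (37*(1/148) - 31)*(45/38) = (1/4 - 31)*(45/38) = -123/4*45/38 = -5535/152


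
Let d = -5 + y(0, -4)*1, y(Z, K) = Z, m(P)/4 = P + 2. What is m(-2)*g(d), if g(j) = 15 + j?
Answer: 0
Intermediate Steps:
m(P) = 8 + 4*P (m(P) = 4*(P + 2) = 4*(2 + P) = 8 + 4*P)
d = -5 (d = -5 + 0*1 = -5 + 0 = -5)
m(-2)*g(d) = (8 + 4*(-2))*(15 - 5) = (8 - 8)*10 = 0*10 = 0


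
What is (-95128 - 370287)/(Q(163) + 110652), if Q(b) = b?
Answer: -93083/22163 ≈ -4.1999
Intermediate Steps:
(-95128 - 370287)/(Q(163) + 110652) = (-95128 - 370287)/(163 + 110652) = -465415/110815 = -465415*1/110815 = -93083/22163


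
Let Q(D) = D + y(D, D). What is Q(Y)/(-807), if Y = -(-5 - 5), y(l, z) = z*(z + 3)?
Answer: -140/807 ≈ -0.17348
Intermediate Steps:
y(l, z) = z*(3 + z)
Y = 10 (Y = -1*(-10) = 10)
Q(D) = D + D*(3 + D)
Q(Y)/(-807) = (10*(4 + 10))/(-807) = (10*14)*(-1/807) = 140*(-1/807) = -140/807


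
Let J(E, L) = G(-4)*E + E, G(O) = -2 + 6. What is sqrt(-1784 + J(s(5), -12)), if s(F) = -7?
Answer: I*sqrt(1819) ≈ 42.65*I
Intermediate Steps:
G(O) = 4
J(E, L) = 5*E (J(E, L) = 4*E + E = 5*E)
sqrt(-1784 + J(s(5), -12)) = sqrt(-1784 + 5*(-7)) = sqrt(-1784 - 35) = sqrt(-1819) = I*sqrt(1819)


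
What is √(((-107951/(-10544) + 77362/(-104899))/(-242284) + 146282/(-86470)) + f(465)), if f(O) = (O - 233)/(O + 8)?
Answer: I*√563707216733041863486826963432908010221135/685027643750791365640 ≈ 1.096*I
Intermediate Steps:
f(O) = (-233 + O)/(8 + O)
√(((-107951/(-10544) + 77362/(-104899))/(-242284) + 146282/(-86470)) + f(465)) = √(((-107951/(-10544) + 77362/(-104899))/(-242284) + 146282/(-86470)) + (-233 + 465)/(8 + 465)) = √(((-107951*(-1/10544) + 77362*(-1/104899))*(-1/242284) + 146282*(-1/86470)) + 232/473) = √(((107951/10544 - 77362/104899)*(-1/242284) - 73141/43235) + (1/473)*232) = √(((10508247021/1106055056)*(-1/242284) - 73141/43235) + 232/473) = √((-10508247021/267979443187904 - 73141/43235) + 232/473) = √(-19600738778266439399/11586091226229029440 + 232/473) = √(-6583176277634891005647/5480221150006330925120) = I*√563707216733041863486826963432908010221135/685027643750791365640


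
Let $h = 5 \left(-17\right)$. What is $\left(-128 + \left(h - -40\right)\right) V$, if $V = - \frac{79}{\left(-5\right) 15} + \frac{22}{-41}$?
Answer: $- \frac{274897}{3075} \approx -89.397$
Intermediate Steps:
$h = -85$
$V = \frac{1589}{3075}$ ($V = - \frac{79}{-75} + 22 \left(- \frac{1}{41}\right) = \left(-79\right) \left(- \frac{1}{75}\right) - \frac{22}{41} = \frac{79}{75} - \frac{22}{41} = \frac{1589}{3075} \approx 0.51675$)
$\left(-128 + \left(h - -40\right)\right) V = \left(-128 - 45\right) \frac{1589}{3075} = \left(-173\right) \frac{1589}{3075} = - \frac{274897}{3075}$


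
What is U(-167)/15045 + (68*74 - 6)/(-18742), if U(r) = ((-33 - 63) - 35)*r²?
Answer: -34274372374/140986695 ≈ -243.10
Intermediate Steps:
U(r) = -131*r² (U(r) = (-96 - 35)*r² = -131*r²)
U(-167)/15045 + (68*74 - 6)/(-18742) = -131*(-167)²/15045 + (68*74 - 6)/(-18742) = -131*27889*(1/15045) + (5032 - 6)*(-1/18742) = -3653459*1/15045 + 5026*(-1/18742) = -3653459/15045 - 2513/9371 = -34274372374/140986695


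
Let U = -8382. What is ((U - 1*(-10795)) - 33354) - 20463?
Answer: -51404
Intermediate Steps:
((U - 1*(-10795)) - 33354) - 20463 = ((-8382 - 1*(-10795)) - 33354) - 20463 = ((-8382 + 10795) - 33354) - 20463 = (2413 - 33354) - 20463 = -30941 - 20463 = -51404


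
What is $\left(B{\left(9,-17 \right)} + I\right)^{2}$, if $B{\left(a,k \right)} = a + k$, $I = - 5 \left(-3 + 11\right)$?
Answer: $2304$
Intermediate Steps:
$I = -40$ ($I = \left(-5\right) 8 = -40$)
$\left(B{\left(9,-17 \right)} + I\right)^{2} = \left(\left(9 - 17\right) - 40\right)^{2} = \left(-8 - 40\right)^{2} = \left(-48\right)^{2} = 2304$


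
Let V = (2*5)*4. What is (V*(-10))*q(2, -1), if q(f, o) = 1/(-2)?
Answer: 200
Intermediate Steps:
q(f, o) = -½
V = 40 (V = 10*4 = 40)
(V*(-10))*q(2, -1) = (40*(-10))*(-½) = -400*(-½) = 200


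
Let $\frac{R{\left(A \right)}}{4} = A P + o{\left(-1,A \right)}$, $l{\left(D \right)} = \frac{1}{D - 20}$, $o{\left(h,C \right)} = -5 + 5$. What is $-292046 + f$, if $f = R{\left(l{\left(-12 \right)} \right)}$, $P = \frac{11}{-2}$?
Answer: $- \frac{4672725}{16} \approx -2.9205 \cdot 10^{5}$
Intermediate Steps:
$o{\left(h,C \right)} = 0$
$P = - \frac{11}{2}$ ($P = 11 \left(- \frac{1}{2}\right) = - \frac{11}{2} \approx -5.5$)
$l{\left(D \right)} = \frac{1}{-20 + D}$
$R{\left(A \right)} = - 22 A$ ($R{\left(A \right)} = 4 \left(A \left(- \frac{11}{2}\right) + 0\right) = 4 \left(- \frac{11 A}{2} + 0\right) = 4 \left(- \frac{11 A}{2}\right) = - 22 A$)
$f = \frac{11}{16}$ ($f = - \frac{22}{-20 - 12} = - \frac{22}{-32} = \left(-22\right) \left(- \frac{1}{32}\right) = \frac{11}{16} \approx 0.6875$)
$-292046 + f = -292046 + \frac{11}{16} = - \frac{4672725}{16}$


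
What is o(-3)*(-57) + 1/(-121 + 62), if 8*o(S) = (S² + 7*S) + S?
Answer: 50437/472 ≈ 106.86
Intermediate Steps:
o(S) = S + S²/8 (o(S) = ((S² + 7*S) + S)/8 = (S² + 8*S)/8 = S + S²/8)
o(-3)*(-57) + 1/(-121 + 62) = ((⅛)*(-3)*(8 - 3))*(-57) + 1/(-121 + 62) = ((⅛)*(-3)*5)*(-57) + 1/(-59) = -15/8*(-57) - 1/59 = 855/8 - 1/59 = 50437/472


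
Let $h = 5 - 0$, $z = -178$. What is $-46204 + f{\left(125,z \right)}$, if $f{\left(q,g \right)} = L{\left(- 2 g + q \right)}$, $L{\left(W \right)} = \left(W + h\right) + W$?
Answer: $-45237$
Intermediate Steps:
$h = 5$ ($h = 5 + 0 = 5$)
$L{\left(W \right)} = 5 + 2 W$ ($L{\left(W \right)} = \left(W + 5\right) + W = \left(5 + W\right) + W = 5 + 2 W$)
$f{\left(q,g \right)} = 5 - 4 g + 2 q$ ($f{\left(q,g \right)} = 5 + 2 \left(- 2 g + q\right) = 5 + 2 \left(q - 2 g\right) = 5 - \left(- 2 q + 4 g\right) = 5 - 4 g + 2 q$)
$-46204 + f{\left(125,z \right)} = -46204 + \left(5 - -712 + 2 \cdot 125\right) = -46204 + \left(5 + 712 + 250\right) = -46204 + 967 = -45237$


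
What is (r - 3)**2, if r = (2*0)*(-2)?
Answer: 9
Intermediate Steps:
r = 0 (r = 0*(-2) = 0)
(r - 3)**2 = (0 - 3)**2 = (-3)**2 = 9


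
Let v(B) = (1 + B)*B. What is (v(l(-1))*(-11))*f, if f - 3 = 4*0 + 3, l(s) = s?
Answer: 0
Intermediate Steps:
v(B) = B*(1 + B)
f = 6 (f = 3 + (4*0 + 3) = 3 + (0 + 3) = 3 + 3 = 6)
(v(l(-1))*(-11))*f = (-(1 - 1)*(-11))*6 = (-1*0*(-11))*6 = (0*(-11))*6 = 0*6 = 0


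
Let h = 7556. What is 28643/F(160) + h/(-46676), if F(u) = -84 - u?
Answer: -334696083/2847236 ≈ -117.55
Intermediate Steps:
28643/F(160) + h/(-46676) = 28643/(-84 - 1*160) + 7556/(-46676) = 28643/(-84 - 160) + 7556*(-1/46676) = 28643/(-244) - 1889/11669 = 28643*(-1/244) - 1889/11669 = -28643/244 - 1889/11669 = -334696083/2847236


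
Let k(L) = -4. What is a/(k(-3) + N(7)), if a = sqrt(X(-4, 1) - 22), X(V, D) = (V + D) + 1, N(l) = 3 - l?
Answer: -I*sqrt(6)/4 ≈ -0.61237*I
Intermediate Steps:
X(V, D) = 1 + D + V (X(V, D) = (D + V) + 1 = 1 + D + V)
a = 2*I*sqrt(6) (a = sqrt((1 + 1 - 4) - 22) = sqrt(-2 - 22) = sqrt(-24) = 2*I*sqrt(6) ≈ 4.899*I)
a/(k(-3) + N(7)) = (2*I*sqrt(6))/(-4 + (3 - 1*7)) = (2*I*sqrt(6))/(-4 + (3 - 7)) = (2*I*sqrt(6))/(-4 - 4) = (2*I*sqrt(6))/(-8) = -I*sqrt(6)/4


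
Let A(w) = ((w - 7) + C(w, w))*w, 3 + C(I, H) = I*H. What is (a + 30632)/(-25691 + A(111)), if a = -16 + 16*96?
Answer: 32152/1353151 ≈ 0.023761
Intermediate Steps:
a = 1520 (a = -16 + 1536 = 1520)
C(I, H) = -3 + H*I (C(I, H) = -3 + I*H = -3 + H*I)
A(w) = w*(-10 + w + w²) (A(w) = ((w - 7) + (-3 + w*w))*w = ((-7 + w) + (-3 + w²))*w = (-10 + w + w²)*w = w*(-10 + w + w²))
(a + 30632)/(-25691 + A(111)) = (1520 + 30632)/(-25691 + 111*(-10 + 111 + 111²)) = 32152/(-25691 + 111*(-10 + 111 + 12321)) = 32152/(-25691 + 111*12422) = 32152/(-25691 + 1378842) = 32152/1353151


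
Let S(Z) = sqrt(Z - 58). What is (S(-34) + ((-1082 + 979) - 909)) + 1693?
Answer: 681 + 2*I*sqrt(23) ≈ 681.0 + 9.5917*I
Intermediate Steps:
S(Z) = sqrt(-58 + Z)
(S(-34) + ((-1082 + 979) - 909)) + 1693 = (sqrt(-58 - 34) + ((-1082 + 979) - 909)) + 1693 = (sqrt(-92) + (-103 - 909)) + 1693 = (2*I*sqrt(23) - 1012) + 1693 = (-1012 + 2*I*sqrt(23)) + 1693 = 681 + 2*I*sqrt(23)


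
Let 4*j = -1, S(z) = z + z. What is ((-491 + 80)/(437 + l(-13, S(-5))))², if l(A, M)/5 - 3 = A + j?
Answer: 2702736/2380849 ≈ 1.1352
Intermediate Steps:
S(z) = 2*z
j = -¼ (j = (¼)*(-1) = -¼ ≈ -0.25000)
l(A, M) = 55/4 + 5*A (l(A, M) = 15 + 5*(A - ¼) = 15 + 5*(-¼ + A) = 15 + (-5/4 + 5*A) = 55/4 + 5*A)
((-491 + 80)/(437 + l(-13, S(-5))))² = ((-491 + 80)/(437 + (55/4 + 5*(-13))))² = (-411/(437 + (55/4 - 65)))² = (-411/(437 - 205/4))² = (-411/1543/4)² = (-411*4/1543)² = (-1644/1543)² = 2702736/2380849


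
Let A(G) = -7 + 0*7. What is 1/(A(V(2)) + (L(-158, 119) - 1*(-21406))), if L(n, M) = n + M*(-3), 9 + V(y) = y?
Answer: 1/20884 ≈ 4.7884e-5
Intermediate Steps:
V(y) = -9 + y
L(n, M) = n - 3*M
A(G) = -7 (A(G) = -7 + 0 = -7)
1/(A(V(2)) + (L(-158, 119) - 1*(-21406))) = 1/(-7 + ((-158 - 3*119) - 1*(-21406))) = 1/(-7 + ((-158 - 357) + 21406)) = 1/(-7 + (-515 + 21406)) = 1/(-7 + 20891) = 1/20884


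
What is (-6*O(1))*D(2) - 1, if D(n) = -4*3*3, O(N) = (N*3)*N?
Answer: 647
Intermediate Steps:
O(N) = 3*N² (O(N) = (3*N)*N = 3*N²)
D(n) = -36 (D(n) = -12*3 = -36)
(-6*O(1))*D(2) - 1 = -18*1²*(-36) - 1 = -18*(-36) - 1 = 648 - 1 = 647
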